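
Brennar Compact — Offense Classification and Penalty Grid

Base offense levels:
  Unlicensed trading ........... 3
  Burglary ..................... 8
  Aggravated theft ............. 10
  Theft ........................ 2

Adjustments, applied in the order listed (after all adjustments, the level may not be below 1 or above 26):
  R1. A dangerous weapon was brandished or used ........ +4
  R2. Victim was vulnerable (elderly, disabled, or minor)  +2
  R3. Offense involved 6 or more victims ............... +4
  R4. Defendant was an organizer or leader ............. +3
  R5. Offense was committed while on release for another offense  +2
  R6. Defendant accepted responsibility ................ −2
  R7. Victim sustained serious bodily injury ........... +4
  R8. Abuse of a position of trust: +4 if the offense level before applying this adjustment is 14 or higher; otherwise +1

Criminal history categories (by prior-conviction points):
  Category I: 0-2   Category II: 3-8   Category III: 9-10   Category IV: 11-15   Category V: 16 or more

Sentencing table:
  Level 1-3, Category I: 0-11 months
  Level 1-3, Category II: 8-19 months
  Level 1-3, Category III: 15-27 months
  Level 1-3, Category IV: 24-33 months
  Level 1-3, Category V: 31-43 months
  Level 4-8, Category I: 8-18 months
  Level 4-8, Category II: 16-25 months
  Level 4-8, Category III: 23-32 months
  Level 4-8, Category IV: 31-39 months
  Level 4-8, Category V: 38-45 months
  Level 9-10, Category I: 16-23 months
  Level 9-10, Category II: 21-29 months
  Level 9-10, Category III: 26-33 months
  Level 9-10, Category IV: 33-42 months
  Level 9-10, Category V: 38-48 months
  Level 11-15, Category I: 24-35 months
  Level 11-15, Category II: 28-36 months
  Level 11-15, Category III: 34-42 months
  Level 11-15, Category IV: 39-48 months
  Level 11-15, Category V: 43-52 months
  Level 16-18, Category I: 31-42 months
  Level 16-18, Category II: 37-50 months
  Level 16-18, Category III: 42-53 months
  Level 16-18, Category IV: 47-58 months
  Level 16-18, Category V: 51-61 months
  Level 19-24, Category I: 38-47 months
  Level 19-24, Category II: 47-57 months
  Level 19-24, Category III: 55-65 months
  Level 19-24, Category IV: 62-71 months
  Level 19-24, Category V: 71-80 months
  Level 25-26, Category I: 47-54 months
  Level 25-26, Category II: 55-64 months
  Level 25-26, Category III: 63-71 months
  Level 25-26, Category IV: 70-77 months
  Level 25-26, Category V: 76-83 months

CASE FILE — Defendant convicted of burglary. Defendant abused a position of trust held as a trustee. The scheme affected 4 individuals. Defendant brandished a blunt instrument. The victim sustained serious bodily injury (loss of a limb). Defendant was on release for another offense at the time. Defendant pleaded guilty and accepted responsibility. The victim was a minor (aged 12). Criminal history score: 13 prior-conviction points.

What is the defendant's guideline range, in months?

Base offense level for burglary: 8.
R1 applies: 8 + 4 = 12.
R2 applies: 12 + 2 = 14.
R3 does not apply.
R4 does not apply.
R5 applies: 14 + 2 = 16.
R6 applies: 16 − 2 = 14.
R7 applies: 14 + 4 = 18.
R8 applies (level before this adjustment is 18 ≥ 14, so +4): 18 + 4 = 22.
Final offense level: 22.
Criminal history: 13 prior points → Category IV (11-15).
Level 22 falls in the 19-24 band.
Grid: Level 19-24 × Category IV = 62-71 months.

62-71 months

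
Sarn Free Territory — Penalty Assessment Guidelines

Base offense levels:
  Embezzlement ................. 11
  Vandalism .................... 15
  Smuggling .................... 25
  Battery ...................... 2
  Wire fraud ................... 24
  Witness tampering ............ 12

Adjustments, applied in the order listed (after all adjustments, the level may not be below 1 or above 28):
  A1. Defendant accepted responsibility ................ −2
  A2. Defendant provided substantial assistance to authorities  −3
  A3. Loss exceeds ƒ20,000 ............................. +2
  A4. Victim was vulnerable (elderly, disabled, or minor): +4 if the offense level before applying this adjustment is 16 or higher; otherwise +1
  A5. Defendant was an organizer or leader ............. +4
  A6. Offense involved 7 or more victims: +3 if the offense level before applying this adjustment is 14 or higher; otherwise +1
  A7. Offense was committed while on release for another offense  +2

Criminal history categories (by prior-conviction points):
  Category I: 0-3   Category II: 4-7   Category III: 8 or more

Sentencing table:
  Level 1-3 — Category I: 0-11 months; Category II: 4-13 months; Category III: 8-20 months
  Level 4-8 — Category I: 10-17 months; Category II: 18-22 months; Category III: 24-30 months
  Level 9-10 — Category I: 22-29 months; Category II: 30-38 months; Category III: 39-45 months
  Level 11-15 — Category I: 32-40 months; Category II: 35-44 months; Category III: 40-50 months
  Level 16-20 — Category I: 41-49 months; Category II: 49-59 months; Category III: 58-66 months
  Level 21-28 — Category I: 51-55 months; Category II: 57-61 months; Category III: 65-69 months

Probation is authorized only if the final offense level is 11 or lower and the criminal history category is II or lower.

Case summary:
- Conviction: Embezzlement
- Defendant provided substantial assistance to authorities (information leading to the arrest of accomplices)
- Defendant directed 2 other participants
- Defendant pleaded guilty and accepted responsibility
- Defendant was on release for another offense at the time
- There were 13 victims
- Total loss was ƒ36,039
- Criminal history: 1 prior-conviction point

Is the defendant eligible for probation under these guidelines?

Base offense level for embezzlement: 11.
A1 applies: 11 − 2 = 9.
A2 applies: 9 − 3 = 6.
A3 applies: 6 + 2 = 8.
A5 applies: 8 + 4 = 12.
A6 applies (level before this adjustment is 12 < 14, so +1): 12 + 1 = 13.
A7 applies: 13 + 2 = 15.
Final offense level: 15.
Criminal history: 1 prior point → Category I (0-3).
Level 15 falls in the 11-15 band.
Grid: Level 11-15 × Category I = 32-40 months.
Probation check: level 15 > 11 and category I ≤ II → not eligible.

No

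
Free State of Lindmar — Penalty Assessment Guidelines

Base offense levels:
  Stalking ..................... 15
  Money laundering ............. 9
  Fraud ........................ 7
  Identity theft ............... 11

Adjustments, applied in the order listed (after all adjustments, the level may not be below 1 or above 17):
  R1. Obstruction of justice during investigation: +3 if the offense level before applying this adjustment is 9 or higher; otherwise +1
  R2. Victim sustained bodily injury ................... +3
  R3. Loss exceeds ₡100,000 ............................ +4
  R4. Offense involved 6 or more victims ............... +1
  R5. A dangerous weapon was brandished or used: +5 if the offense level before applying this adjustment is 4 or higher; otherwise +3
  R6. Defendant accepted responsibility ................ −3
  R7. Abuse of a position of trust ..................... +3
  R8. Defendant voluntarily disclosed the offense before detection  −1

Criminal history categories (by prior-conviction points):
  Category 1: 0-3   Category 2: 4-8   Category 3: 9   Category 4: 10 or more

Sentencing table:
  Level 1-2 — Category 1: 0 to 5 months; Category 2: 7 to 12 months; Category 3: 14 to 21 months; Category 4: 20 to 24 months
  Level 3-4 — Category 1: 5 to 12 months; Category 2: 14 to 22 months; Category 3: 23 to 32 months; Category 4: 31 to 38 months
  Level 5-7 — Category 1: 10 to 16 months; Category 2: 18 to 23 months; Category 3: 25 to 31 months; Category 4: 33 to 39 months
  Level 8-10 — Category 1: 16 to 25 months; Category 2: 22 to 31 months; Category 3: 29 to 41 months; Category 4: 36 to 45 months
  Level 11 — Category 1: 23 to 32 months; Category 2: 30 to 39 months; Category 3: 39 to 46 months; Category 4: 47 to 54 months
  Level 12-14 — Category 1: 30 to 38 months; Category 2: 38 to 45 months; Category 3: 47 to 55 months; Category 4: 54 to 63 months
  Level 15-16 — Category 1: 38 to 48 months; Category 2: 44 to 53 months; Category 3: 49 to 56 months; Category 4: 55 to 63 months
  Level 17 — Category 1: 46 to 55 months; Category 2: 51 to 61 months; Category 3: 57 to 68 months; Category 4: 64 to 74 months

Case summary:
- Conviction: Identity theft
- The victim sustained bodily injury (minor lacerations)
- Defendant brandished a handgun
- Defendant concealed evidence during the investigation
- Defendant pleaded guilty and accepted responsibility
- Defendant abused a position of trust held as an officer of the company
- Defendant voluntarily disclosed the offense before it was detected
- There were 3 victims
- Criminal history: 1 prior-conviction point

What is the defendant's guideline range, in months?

Base offense level for identity theft: 11.
R1 applies (level before this adjustment is 11 ≥ 9, so +3): 11 + 3 = 14.
R2 applies: 14 + 3 = 17.
R5 applies (level before this adjustment is 17 ≥ 4, so +5): 17 + 5 = 22.
R6 applies: 22 − 3 = 19.
R7 applies: 19 + 3 = 22.
R8 applies: 22 − 1 = 21.
Level 21 exceeds the maximum of 17; capped at 17.
Final offense level: 17.
Criminal history: 1 prior point → Category 1 (0-3).
Level 17 falls in the 17 band.
Grid: Level 17 × Category 1 = 46-55 months.

46-55 months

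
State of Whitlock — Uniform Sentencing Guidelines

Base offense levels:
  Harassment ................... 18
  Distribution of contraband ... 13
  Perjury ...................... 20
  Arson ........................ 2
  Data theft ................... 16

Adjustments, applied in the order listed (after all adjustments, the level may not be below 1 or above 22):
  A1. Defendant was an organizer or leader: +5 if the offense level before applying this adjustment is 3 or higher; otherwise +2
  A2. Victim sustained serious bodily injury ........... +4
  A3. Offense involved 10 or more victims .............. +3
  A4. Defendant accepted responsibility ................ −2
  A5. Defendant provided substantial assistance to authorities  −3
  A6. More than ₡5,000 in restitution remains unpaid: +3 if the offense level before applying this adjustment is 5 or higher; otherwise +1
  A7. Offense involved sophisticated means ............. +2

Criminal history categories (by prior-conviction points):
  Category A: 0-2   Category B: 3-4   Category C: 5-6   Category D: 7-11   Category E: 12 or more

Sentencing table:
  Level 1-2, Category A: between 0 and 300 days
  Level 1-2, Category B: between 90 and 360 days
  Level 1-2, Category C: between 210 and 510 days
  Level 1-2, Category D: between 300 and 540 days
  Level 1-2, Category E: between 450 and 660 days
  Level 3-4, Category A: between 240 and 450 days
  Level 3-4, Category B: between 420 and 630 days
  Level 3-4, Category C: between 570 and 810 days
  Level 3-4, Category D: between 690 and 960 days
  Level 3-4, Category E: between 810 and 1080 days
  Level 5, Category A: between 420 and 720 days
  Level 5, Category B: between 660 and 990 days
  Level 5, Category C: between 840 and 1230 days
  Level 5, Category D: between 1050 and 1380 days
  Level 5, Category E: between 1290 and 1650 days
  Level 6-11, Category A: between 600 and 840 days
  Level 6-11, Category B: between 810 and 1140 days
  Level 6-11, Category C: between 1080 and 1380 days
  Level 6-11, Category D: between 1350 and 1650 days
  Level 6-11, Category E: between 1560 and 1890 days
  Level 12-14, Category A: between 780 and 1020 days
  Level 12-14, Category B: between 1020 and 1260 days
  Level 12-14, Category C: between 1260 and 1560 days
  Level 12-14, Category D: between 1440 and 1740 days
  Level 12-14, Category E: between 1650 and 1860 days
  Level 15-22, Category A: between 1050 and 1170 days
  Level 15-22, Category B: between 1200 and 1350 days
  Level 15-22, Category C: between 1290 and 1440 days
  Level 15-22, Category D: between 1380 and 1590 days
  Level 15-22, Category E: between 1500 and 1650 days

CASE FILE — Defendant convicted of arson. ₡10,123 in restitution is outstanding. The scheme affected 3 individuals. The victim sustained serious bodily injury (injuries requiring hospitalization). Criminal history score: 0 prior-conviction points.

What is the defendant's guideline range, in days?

Base offense level for arson: 2.
A1 does not apply.
A2 applies: 2 + 4 = 6.
A3 does not apply.
A4 does not apply.
A5 does not apply.
A6 applies (level before this adjustment is 6 ≥ 5, so +3): 6 + 3 = 9.
A7 does not apply.
Final offense level: 9.
Criminal history: 0 prior points → Category A (0-2).
Level 9 falls in the 6-11 band.
Grid: Level 6-11 × Category A = 600-840 days.

600-840 days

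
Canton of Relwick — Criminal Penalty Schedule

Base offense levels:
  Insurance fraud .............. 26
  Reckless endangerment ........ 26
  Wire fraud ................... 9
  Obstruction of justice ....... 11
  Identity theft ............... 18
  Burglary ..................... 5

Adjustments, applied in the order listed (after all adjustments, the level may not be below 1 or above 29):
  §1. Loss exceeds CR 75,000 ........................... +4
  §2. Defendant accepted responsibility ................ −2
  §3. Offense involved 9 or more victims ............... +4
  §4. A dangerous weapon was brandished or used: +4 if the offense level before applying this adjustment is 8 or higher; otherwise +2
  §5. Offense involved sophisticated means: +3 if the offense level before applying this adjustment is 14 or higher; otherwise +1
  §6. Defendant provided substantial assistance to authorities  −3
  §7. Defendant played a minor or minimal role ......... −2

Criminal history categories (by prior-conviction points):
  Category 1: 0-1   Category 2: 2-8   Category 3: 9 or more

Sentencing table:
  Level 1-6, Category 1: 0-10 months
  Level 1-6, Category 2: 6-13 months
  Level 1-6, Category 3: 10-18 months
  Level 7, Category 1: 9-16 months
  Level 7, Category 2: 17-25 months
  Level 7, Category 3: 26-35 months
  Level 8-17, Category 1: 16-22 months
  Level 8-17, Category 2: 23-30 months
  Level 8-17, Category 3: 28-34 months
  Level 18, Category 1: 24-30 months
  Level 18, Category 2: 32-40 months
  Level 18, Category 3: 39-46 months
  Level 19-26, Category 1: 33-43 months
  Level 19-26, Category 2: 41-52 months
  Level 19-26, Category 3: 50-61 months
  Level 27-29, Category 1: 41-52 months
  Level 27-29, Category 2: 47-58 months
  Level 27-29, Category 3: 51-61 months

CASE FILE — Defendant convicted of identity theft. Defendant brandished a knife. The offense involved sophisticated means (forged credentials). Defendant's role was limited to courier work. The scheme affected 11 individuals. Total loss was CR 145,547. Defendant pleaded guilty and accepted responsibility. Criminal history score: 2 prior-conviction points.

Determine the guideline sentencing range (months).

Base offense level for identity theft: 18.
§1 applies: 18 + 4 = 22.
§2 applies: 22 − 2 = 20.
§3 applies: 20 + 4 = 24.
§4 applies (level before this adjustment is 24 ≥ 8, so +4): 24 + 4 = 28.
§5 applies (level before this adjustment is 28 ≥ 14, so +3): 28 + 3 = 31.
§6 does not apply.
§7 applies: 31 − 2 = 29.
Final offense level: 29.
Criminal history: 2 prior points → Category 2 (2-8).
Level 29 falls in the 27-29 band.
Grid: Level 27-29 × Category 2 = 47-58 months.

47-58 months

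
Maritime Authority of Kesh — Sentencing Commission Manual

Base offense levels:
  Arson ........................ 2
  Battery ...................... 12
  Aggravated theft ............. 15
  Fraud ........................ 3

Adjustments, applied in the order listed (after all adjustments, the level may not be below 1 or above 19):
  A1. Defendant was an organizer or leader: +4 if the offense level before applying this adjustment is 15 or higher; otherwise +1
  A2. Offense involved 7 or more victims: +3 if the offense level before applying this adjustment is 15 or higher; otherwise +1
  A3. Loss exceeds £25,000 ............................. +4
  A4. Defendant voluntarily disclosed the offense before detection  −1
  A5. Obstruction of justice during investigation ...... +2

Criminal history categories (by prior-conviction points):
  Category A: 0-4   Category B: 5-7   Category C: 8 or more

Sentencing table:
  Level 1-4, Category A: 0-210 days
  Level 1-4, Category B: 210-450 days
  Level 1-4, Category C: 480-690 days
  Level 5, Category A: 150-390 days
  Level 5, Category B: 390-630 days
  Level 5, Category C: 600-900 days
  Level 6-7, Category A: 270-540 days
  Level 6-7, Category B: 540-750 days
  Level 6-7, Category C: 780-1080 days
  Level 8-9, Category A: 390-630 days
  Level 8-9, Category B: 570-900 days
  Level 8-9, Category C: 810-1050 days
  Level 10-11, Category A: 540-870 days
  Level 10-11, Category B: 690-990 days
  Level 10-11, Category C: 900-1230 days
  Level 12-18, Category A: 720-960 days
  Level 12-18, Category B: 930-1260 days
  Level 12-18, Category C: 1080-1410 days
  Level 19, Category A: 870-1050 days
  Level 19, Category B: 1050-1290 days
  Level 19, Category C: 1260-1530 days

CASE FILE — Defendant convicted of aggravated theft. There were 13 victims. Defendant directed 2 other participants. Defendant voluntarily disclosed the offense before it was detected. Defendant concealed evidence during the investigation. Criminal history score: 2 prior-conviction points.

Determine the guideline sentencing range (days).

870-1050 days

Base offense level for aggravated theft: 15.
A1 applies (level before this adjustment is 15 ≥ 15, so +4): 15 + 4 = 19.
A2 applies (level before this adjustment is 19 ≥ 15, so +3): 19 + 3 = 22.
A4 applies: 22 − 1 = 21.
A5 applies: 21 + 2 = 23.
Level 23 exceeds the maximum of 19; capped at 19.
Final offense level: 19.
Criminal history: 2 prior points → Category A (0-4).
Level 19 falls in the 19 band.
Grid: Level 19 × Category A = 870-1050 days.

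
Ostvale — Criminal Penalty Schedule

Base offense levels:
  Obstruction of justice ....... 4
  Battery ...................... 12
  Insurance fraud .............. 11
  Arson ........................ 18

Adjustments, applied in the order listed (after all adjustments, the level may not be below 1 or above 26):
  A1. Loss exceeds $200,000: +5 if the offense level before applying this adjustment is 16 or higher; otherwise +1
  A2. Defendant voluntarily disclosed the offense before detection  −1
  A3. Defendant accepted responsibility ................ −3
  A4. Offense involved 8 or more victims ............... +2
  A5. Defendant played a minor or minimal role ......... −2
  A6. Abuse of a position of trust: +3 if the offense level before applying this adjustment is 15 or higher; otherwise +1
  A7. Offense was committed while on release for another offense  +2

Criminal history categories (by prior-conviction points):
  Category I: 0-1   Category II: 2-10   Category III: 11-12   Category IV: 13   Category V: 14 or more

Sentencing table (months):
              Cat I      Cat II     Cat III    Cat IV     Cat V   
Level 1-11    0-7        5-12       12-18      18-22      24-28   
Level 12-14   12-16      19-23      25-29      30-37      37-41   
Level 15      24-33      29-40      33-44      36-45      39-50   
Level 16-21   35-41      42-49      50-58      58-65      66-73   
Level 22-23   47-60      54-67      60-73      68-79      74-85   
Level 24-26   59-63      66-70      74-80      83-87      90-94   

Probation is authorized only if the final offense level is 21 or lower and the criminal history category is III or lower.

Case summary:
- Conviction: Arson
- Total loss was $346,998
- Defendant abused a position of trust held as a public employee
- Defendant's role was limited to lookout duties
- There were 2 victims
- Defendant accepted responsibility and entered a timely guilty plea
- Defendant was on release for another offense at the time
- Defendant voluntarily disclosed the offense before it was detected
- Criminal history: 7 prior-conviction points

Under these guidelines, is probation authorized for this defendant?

Base offense level for arson: 18.
A1 applies (level before this adjustment is 18 ≥ 16, so +5): 18 + 5 = 23.
A2 applies: 23 − 1 = 22.
A3 applies: 22 − 3 = 19.
A5 applies: 19 − 2 = 17.
A6 applies (level before this adjustment is 17 ≥ 15, so +3): 17 + 3 = 20.
A7 applies: 20 + 2 = 22.
Final offense level: 22.
Criminal history: 7 prior points → Category II (2-10).
Level 22 falls in the 22-23 band.
Grid: Level 22-23 × Category II = 54-67 months.
Probation check: level 22 > 21 and category II ≤ III → not eligible.

No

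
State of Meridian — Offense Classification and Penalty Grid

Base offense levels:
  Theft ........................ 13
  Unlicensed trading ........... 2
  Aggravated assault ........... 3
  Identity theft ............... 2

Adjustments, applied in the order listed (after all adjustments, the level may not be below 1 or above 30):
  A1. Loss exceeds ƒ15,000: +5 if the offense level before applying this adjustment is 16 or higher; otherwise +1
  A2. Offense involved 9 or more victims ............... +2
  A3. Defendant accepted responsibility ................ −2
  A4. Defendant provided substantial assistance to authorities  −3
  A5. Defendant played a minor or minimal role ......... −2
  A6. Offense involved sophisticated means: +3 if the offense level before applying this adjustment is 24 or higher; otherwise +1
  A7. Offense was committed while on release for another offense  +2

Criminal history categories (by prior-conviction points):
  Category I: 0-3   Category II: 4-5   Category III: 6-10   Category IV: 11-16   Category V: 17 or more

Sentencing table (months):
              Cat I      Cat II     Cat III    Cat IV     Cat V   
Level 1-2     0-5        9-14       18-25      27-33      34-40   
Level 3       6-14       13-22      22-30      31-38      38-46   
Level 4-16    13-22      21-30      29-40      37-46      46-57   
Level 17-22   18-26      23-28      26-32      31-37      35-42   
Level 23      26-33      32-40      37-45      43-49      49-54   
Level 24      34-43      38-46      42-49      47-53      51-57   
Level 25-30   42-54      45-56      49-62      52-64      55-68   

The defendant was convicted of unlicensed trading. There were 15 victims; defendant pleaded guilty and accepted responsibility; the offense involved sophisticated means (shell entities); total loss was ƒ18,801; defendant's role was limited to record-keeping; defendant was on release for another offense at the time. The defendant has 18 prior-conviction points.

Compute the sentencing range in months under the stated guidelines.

Base offense level for unlicensed trading: 2.
A1 applies (level before this adjustment is 2 < 16, so +1): 2 + 1 = 3.
A2 applies: 3 + 2 = 5.
A3 applies: 5 − 2 = 3.
A4 does not apply.
A5 applies: 3 − 2 = 1.
A6 applies (level before this adjustment is 1 < 24, so +1): 1 + 1 = 2.
A7 applies: 2 + 2 = 4.
Final offense level: 4.
Criminal history: 18 prior points → Category V (17+).
Level 4 falls in the 4-16 band.
Grid: Level 4-16 × Category V = 46-57 months.

46-57 months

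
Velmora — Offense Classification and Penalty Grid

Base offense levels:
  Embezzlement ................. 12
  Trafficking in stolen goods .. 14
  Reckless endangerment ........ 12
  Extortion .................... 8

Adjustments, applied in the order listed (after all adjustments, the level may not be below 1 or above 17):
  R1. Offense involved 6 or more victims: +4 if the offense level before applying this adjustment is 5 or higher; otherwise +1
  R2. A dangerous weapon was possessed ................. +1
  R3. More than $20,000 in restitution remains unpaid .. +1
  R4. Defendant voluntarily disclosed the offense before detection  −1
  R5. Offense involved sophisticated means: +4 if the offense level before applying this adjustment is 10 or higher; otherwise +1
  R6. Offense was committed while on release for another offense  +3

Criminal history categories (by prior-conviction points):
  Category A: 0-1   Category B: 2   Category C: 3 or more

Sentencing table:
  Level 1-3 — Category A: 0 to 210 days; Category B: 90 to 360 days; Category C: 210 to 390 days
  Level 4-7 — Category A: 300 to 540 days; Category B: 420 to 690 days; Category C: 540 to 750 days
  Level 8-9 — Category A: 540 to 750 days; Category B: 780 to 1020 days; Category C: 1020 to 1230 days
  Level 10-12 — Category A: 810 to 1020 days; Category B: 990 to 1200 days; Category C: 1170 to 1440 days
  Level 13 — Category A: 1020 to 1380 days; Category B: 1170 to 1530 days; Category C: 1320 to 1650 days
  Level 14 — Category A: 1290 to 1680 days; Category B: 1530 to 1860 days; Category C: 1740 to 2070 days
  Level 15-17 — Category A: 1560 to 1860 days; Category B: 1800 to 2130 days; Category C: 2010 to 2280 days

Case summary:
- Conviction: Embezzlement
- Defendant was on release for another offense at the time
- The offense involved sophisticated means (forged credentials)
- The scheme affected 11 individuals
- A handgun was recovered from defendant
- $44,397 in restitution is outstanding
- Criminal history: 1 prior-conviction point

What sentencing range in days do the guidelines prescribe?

1560-1860 days

Base offense level for embezzlement: 12.
R1 applies (level before this adjustment is 12 ≥ 5, so +4): 12 + 4 = 16.
R2 applies: 16 + 1 = 17.
R3 applies: 17 + 1 = 18.
R4 does not apply.
R5 applies (level before this adjustment is 18 ≥ 10, so +4): 18 + 4 = 22.
R6 applies: 22 + 3 = 25.
Level 25 exceeds the maximum of 17; capped at 17.
Final offense level: 17.
Criminal history: 1 prior point → Category A (0-1).
Level 17 falls in the 15-17 band.
Grid: Level 15-17 × Category A = 1560-1860 days.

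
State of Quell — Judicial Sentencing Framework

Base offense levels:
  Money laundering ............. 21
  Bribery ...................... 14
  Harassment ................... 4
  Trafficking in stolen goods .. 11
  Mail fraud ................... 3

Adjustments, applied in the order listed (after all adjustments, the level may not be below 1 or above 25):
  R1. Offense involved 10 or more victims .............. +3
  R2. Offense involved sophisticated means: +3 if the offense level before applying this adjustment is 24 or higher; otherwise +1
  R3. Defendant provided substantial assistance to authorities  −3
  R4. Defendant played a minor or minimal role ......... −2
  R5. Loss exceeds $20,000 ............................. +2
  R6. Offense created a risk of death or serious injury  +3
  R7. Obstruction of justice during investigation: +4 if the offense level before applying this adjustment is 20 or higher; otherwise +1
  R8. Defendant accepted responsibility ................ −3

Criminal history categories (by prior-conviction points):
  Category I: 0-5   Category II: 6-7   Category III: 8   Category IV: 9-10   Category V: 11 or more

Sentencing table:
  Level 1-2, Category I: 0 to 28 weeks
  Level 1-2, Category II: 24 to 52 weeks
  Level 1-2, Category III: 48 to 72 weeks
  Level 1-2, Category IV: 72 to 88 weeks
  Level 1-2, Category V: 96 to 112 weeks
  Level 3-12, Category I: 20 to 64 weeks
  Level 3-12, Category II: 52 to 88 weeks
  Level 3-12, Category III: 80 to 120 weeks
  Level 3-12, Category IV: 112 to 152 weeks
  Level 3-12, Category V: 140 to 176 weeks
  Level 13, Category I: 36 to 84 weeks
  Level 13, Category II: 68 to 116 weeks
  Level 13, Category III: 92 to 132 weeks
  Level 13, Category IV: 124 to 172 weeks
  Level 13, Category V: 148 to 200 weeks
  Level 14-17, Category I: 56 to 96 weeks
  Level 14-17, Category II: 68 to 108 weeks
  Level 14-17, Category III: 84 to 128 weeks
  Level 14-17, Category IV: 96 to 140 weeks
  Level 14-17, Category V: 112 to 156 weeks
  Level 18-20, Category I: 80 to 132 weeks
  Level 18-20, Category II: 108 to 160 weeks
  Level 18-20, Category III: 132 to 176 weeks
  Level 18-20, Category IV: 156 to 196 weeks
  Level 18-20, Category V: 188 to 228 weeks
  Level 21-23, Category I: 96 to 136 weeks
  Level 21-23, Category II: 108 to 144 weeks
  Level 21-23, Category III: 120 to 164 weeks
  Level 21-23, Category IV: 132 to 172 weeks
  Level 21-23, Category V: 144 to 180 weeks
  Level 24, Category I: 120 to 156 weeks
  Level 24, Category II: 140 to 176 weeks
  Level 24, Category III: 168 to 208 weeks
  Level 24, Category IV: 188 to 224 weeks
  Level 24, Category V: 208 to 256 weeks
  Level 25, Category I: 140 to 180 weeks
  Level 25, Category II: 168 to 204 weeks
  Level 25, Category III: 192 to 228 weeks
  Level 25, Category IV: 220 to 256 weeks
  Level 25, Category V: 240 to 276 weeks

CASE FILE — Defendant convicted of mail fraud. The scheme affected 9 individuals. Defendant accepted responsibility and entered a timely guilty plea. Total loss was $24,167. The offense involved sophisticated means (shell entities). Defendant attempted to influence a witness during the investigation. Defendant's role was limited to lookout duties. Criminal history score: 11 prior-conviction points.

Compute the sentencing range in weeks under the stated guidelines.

96-112 weeks

Base offense level for mail fraud: 3.
R2 applies (level before this adjustment is 3 < 24, so +1): 3 + 1 = 4.
R3 does not apply.
R4 applies: 4 − 2 = 2.
R5 applies: 2 + 2 = 4.
R6 does not apply.
R7 applies (level before this adjustment is 4 < 20, so +1): 4 + 1 = 5.
R8 applies: 5 − 3 = 2.
Final offense level: 2.
Criminal history: 11 prior points → Category V (11+).
Level 2 falls in the 1-2 band.
Grid: Level 1-2 × Category V = 96-112 weeks.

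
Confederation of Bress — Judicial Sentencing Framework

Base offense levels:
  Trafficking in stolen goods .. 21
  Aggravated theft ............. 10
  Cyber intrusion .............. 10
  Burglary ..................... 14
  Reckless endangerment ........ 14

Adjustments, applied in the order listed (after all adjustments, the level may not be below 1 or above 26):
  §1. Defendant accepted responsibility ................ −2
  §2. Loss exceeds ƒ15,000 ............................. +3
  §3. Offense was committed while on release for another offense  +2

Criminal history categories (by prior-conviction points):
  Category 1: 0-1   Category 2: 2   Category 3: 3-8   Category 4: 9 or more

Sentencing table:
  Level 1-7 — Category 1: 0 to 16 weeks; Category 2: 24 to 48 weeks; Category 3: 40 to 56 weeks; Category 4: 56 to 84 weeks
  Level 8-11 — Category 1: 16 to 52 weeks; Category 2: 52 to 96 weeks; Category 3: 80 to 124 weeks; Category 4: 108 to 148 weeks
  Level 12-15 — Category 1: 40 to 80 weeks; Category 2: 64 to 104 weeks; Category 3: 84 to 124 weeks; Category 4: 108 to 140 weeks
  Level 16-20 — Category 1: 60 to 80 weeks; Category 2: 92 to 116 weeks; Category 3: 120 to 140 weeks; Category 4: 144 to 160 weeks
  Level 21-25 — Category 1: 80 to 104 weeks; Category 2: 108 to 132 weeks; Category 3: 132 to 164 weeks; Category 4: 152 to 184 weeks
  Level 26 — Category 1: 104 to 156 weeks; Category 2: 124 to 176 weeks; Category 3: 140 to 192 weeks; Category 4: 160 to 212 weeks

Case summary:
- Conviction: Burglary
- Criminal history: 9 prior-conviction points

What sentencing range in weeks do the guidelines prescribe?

108-140 weeks

Base offense level for burglary: 14.
Final offense level: 14.
Criminal history: 9 prior points → Category 4 (9+).
Level 14 falls in the 12-15 band.
Grid: Level 12-15 × Category 4 = 108-140 weeks.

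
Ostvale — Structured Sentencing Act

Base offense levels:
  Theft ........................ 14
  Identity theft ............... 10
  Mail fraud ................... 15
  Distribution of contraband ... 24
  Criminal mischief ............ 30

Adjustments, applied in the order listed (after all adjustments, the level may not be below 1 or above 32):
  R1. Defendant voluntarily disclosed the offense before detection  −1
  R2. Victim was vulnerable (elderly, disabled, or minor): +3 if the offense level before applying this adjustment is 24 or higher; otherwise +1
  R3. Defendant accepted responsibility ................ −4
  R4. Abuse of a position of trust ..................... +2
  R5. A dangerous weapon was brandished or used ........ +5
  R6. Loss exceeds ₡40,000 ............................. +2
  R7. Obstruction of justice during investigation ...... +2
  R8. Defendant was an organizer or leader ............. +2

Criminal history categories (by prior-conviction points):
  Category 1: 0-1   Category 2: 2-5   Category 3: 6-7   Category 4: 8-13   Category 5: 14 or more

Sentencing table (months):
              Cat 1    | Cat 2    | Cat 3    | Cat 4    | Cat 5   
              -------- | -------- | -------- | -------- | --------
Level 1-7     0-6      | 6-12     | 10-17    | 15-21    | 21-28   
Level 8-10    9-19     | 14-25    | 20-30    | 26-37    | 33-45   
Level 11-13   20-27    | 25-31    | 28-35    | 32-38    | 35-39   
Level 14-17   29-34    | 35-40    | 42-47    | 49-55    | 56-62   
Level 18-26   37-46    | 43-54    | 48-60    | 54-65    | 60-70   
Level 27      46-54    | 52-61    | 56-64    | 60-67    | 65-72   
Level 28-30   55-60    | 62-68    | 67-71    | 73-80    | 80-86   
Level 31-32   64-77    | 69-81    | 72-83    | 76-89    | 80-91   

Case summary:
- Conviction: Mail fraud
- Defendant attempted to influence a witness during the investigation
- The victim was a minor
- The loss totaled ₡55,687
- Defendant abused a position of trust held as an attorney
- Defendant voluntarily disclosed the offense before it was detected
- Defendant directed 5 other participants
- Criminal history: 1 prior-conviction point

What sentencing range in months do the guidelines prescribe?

37-46 months

Base offense level for mail fraud: 15.
R1 applies: 15 − 1 = 14.
R2 applies (level before this adjustment is 14 < 24, so +1): 14 + 1 = 15.
R3 does not apply.
R4 applies: 15 + 2 = 17.
R6 applies: 17 + 2 = 19.
R7 applies: 19 + 2 = 21.
R8 applies: 21 + 2 = 23.
Final offense level: 23.
Criminal history: 1 prior point → Category 1 (0-1).
Level 23 falls in the 18-26 band.
Grid: Level 18-26 × Category 1 = 37-46 months.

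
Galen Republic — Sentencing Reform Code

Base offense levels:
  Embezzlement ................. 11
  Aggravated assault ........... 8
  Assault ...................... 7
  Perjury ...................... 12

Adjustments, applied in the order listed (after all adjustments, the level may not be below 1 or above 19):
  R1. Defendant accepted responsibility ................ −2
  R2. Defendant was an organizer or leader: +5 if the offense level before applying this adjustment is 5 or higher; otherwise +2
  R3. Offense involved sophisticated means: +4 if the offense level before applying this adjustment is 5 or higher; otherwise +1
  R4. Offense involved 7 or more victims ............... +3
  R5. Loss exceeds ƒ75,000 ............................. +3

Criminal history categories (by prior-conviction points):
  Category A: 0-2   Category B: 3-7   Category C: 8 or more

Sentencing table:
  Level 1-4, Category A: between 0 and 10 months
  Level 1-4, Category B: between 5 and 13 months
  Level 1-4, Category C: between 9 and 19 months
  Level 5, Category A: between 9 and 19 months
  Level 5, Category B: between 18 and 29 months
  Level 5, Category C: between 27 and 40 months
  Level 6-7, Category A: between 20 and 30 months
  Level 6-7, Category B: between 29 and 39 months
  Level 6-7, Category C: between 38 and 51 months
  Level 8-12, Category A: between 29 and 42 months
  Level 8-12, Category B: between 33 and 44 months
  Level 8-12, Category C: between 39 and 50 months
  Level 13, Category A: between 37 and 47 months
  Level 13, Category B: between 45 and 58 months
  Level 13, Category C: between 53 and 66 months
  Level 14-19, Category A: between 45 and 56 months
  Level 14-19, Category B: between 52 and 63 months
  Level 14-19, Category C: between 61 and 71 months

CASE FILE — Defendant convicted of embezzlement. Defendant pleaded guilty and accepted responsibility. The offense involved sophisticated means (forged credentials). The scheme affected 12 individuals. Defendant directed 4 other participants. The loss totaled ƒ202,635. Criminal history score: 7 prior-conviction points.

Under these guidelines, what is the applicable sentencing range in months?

52-63 months

Base offense level for embezzlement: 11.
R1 applies: 11 − 2 = 9.
R2 applies (level before this adjustment is 9 ≥ 5, so +5): 9 + 5 = 14.
R3 applies (level before this adjustment is 14 ≥ 5, so +4): 14 + 4 = 18.
R4 applies: 18 + 3 = 21.
R5 applies: 21 + 3 = 24.
Level 24 exceeds the maximum of 19; capped at 19.
Final offense level: 19.
Criminal history: 7 prior points → Category B (3-7).
Level 19 falls in the 14-19 band.
Grid: Level 14-19 × Category B = 52-63 months.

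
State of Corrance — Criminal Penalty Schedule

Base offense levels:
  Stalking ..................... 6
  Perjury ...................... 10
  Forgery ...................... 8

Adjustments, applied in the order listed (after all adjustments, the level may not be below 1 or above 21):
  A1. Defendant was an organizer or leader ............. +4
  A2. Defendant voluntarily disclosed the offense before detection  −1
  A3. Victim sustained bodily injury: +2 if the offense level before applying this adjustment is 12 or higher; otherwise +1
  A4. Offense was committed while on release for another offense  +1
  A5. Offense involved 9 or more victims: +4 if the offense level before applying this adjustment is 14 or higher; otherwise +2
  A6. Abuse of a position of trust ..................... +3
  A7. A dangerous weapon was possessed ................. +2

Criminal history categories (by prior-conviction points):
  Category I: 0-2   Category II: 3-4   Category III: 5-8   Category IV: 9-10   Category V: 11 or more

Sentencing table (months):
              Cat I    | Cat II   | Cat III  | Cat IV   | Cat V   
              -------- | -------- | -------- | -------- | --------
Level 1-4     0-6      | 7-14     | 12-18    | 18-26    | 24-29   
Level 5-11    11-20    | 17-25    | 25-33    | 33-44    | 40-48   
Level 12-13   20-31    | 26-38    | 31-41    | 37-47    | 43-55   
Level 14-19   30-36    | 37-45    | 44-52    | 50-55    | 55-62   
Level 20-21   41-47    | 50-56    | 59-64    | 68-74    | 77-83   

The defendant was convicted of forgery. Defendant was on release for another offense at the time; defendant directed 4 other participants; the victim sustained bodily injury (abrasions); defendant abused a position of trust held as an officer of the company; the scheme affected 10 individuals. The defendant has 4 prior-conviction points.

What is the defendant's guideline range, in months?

50-56 months

Base offense level for forgery: 8.
A1 applies: 8 + 4 = 12.
A3 applies (level before this adjustment is 12 ≥ 12, so +2): 12 + 2 = 14.
A4 applies: 14 + 1 = 15.
A5 applies (level before this adjustment is 15 ≥ 14, so +4): 15 + 4 = 19.
A6 applies: 19 + 3 = 22.
Level 22 exceeds the maximum of 21; capped at 21.
Final offense level: 21.
Criminal history: 4 prior points → Category II (3-4).
Level 21 falls in the 20-21 band.
Grid: Level 20-21 × Category II = 50-56 months.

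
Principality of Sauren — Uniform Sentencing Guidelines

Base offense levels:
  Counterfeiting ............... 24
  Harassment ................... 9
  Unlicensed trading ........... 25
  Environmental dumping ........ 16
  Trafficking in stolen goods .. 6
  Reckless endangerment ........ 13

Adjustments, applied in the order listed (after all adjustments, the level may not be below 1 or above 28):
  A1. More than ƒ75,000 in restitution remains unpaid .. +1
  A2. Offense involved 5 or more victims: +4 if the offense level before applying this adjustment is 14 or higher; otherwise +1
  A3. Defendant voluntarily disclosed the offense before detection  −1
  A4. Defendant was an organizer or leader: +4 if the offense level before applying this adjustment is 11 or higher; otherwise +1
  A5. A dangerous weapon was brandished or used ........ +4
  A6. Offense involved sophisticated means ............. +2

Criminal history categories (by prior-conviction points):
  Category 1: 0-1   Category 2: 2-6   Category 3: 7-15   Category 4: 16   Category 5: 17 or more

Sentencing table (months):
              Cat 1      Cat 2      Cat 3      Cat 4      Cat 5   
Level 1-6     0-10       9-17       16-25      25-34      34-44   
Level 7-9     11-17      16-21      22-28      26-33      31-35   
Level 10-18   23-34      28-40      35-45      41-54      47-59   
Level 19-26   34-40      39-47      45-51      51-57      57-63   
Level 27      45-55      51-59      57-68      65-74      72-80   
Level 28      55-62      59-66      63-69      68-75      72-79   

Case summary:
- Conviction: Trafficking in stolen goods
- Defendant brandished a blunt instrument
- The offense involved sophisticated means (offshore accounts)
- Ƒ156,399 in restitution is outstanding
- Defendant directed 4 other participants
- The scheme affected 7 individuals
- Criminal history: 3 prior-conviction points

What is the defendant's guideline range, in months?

Base offense level for trafficking in stolen goods: 6.
A1 applies: 6 + 1 = 7.
A2 applies (level before this adjustment is 7 < 14, so +1): 7 + 1 = 8.
A3 does not apply.
A4 applies (level before this adjustment is 8 < 11, so +1): 8 + 1 = 9.
A5 applies: 9 + 4 = 13.
A6 applies: 13 + 2 = 15.
Final offense level: 15.
Criminal history: 3 prior points → Category 2 (2-6).
Level 15 falls in the 10-18 band.
Grid: Level 10-18 × Category 2 = 28-40 months.

28-40 months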